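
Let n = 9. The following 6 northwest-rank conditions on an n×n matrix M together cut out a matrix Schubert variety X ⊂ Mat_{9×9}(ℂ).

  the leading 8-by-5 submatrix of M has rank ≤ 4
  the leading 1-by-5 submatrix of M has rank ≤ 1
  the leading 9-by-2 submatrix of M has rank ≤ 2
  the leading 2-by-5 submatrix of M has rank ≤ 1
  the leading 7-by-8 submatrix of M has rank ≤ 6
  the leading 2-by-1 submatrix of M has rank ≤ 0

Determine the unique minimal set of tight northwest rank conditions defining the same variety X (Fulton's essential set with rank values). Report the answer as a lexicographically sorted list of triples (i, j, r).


Recovering R(i,j) via the rank-extension bound from the 6 conditions:

  0 | 1 | 1 | 1 | 1 | 1 | 1 | 1 | 1
  0 | 1 | 1 | 1 | 1 | 2 | 2 | 2 | 2
  1 | 2 | 2 | 2 | 2 | 3 | 3 | 3 | 3
  1 | 2 | 3 | 3 | 3 | 4 | 4 | 4 | 4
  1 | 2 | 3 | 4 | 4 | 5 | 5 | 5 | 5
  1 | 2 | 3 | 4 | 4 | 5 | 6 | 6 | 6
  1 | 2 | 3 | 4 | 4 | 5 | 6 | 6 | 7
  1 | 2 | 3 | 4 | 4 | 5 | 6 | 7 | 8
  1 | 2 | 3 | 4 | 5 | 6 | 7 | 8 | 9

hence w(1..9) = (2, 6, 1, 3, 4, 7, 9, 8, 5).

Rothe diagram D(w) (9 cells), 4 SE-corners (essential conditions):

[(2, 1, 0), (2, 5, 1), (7, 8, 6), (8, 5, 4)]


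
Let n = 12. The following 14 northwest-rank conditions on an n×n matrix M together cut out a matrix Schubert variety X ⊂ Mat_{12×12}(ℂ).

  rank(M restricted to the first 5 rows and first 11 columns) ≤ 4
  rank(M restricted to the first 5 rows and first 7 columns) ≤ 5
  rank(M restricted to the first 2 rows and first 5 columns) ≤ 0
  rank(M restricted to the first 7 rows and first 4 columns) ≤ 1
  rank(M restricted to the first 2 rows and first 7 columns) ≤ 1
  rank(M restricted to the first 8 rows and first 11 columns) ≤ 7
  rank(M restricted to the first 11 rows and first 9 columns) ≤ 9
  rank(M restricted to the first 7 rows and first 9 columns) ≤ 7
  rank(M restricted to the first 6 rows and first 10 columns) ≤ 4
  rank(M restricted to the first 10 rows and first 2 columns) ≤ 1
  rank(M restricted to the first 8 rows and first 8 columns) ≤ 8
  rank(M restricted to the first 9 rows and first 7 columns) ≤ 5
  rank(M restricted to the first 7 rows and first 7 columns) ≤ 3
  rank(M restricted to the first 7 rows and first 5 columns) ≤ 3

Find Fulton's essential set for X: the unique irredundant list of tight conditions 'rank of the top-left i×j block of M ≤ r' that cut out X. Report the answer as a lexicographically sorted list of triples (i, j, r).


Computing R[i][j] = min implied NW-rank bound (n=12, 14 conditions):

  row 1: 0, 0, 0, 0, 0, 1, 1, 1, 1, 1, 1, 1
  row 2: 0, 0, 0, 0, 0, 1, 1, 2, 2, 2, 2, 2
  row 3: 1, 1, 1, 1, 1, 2, 2, 3, 3, 3, 3, 3
  row 4: 1, 1, 1, 1, 2, 3, 3, 4, 4, 4, 4, 4
  row 5: 1, 1, 1, 1, 2, 3, 3, 4, 4, 4, 4, 5
  row 6: 1, 1, 1, 1, 2, 3, 3, 4, 4, 4, 5, 6
  row 7: 1, 1, 1, 1, 2, 3, 3, 4, 5, 5, 6, 7
  row 8: 1, 1, 2, 2, 3, 4, 4, 5, 6, 6, 7, 8
  row 9: 1, 1, 2, 3, 4, 5, 5, 6, 7, 7, 8, 9
  row 10: 1, 1, 2, 3, 4, 5, 6, 7, 8, 8, 9, 10
  row 11: 1, 2, 3, 4, 5, 6, 7, 8, 9, 9, 10, 11
  row 12: 1, 2, 3, 4, 5, 6, 7, 8, 9, 10, 11, 12

giving w = (6, 8, 1, 5, 12, 11, 9, 3, 4, 7, 2, 10) via Δ²R.

Rothe diagram D(w) (34 cells), 7 SE-corners (essential conditions):

[(2, 5, 0), (2, 7, 1), (5, 11, 4), (6, 10, 4), (7, 4, 1), (7, 7, 3), (10, 2, 1)]


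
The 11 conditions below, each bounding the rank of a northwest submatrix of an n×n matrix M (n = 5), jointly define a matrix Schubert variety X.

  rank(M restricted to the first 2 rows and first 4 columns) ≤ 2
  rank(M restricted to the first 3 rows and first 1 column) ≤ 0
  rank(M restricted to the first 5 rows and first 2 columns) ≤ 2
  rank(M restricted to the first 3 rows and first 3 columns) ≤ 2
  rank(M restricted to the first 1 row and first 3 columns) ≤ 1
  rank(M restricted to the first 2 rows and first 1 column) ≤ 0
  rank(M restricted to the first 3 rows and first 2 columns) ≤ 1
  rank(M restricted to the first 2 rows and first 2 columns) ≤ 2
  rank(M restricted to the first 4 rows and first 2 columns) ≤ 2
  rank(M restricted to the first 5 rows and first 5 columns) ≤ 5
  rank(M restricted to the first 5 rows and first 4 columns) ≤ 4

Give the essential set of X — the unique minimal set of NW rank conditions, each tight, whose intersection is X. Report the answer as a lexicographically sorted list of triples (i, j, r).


Propagating the 11 rank bounds to every northwest block:

  0 | 1 | 1 | 1 | 1
  0 | 1 | 2 | 2 | 2
  0 | 1 | 2 | 3 | 3
  1 | 2 | 3 | 4 | 4
  1 | 2 | 3 | 4 | 5

second differences of R give the permutation w = (2, 3, 4, 1, 5).

D(w) has 3 cells with 1 SE-corner; essential set:

[(3, 1, 0)]


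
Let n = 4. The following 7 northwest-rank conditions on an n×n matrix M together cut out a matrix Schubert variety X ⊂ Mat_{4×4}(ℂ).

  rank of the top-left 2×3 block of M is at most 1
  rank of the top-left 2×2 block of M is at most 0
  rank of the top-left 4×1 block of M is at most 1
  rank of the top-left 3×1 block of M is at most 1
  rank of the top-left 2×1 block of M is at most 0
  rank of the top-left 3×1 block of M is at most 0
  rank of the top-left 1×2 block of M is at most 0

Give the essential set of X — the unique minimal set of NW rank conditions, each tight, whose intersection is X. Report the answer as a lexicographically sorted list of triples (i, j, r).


The tightest implied rank at each (i,j), from the 7 conditions:

  0 0 1 1
  0 0 1 2
  0 1 2 3
  1 2 3 4

hence w(1..4) = (3, 4, 2, 1).

Fulton essential set (2 of the 5 Rothe cells):

[(2, 2, 0), (3, 1, 0)]


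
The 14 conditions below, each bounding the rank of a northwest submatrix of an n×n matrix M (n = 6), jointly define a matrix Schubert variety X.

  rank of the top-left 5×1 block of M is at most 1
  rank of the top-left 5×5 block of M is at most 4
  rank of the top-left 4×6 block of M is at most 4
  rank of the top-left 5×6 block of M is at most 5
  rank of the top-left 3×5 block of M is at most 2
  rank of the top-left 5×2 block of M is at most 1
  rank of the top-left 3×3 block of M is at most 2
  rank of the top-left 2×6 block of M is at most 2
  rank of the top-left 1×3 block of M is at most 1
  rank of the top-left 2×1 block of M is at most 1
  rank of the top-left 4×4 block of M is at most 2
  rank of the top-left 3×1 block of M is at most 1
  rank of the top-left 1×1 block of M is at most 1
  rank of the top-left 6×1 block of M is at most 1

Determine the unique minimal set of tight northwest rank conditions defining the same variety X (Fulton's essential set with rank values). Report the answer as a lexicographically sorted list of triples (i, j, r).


Propagating the 14 rank bounds to every northwest block:

  i=1: 1  1  1  1  1  1
  i=2: 1  1  2  2  2  2
  i=3: 1  1  2  2  2  3
  i=4: 1  1  2  2  3  4
  i=5: 1  1  2  3  4  5
  i=6: 1  2  3  4  5  6

hence w(1..6) = (1, 3, 6, 5, 4, 2).

3 SE-corners of the 7-cell Rothe diagram give Ess(w):

[(3, 5, 2), (4, 4, 2), (5, 2, 1)]


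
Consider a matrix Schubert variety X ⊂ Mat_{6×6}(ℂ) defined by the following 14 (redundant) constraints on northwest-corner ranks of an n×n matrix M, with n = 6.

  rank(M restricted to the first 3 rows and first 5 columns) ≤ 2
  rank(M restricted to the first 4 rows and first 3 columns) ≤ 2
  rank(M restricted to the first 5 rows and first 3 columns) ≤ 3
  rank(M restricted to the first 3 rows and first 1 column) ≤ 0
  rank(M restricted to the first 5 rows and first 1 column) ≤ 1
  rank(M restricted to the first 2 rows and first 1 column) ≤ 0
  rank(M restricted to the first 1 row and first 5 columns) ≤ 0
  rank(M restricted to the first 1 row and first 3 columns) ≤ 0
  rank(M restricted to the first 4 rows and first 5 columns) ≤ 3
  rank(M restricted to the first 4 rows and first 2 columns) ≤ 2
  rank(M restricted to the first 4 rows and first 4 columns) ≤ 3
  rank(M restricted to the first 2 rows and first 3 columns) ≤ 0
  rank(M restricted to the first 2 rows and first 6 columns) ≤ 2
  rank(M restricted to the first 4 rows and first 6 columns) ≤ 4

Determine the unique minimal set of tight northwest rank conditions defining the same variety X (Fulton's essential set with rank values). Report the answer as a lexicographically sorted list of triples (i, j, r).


Rank table r_w(6×6) implied by the 14 constraints:

  0  0  0  0  0  1
  0  0  0  1  1  2
  0  1  1  2  2  3
  1  2  2  3  3  4
  1  2  3  4  4  5
  1  2  3  4  5  6

the unique w with this rank table is (6, 4, 2, 1, 3, 5).

D(w) has 9 cells with 3 SE-corners; essential set:

[(1, 5, 0), (2, 3, 0), (3, 1, 0)]


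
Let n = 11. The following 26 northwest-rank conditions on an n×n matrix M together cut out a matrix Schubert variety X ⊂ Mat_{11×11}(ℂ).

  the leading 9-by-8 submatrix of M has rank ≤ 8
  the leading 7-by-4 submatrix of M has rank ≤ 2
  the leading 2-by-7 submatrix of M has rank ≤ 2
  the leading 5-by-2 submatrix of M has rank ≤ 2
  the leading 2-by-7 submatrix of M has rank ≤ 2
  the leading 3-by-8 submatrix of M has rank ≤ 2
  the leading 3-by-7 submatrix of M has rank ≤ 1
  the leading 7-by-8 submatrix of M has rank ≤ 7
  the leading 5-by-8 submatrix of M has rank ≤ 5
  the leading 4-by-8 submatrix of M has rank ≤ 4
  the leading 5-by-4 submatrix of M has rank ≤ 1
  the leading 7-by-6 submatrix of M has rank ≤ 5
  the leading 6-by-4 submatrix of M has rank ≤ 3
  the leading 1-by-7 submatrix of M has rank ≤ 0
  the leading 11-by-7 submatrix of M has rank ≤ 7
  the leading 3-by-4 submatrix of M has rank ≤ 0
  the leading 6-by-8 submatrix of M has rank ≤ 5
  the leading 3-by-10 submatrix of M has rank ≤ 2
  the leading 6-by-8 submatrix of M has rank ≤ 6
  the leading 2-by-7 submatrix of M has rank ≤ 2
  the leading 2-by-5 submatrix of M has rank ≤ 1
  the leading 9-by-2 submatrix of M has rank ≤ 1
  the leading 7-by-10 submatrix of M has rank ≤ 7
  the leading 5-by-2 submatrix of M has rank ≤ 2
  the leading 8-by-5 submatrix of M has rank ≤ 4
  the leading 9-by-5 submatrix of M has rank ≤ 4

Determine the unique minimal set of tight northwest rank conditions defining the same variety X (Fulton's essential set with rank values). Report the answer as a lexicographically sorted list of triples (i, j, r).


Rank table r_w(11×11) implied by the 26 constraints:

  i=1: 0, 0, 0, 0, 0, 0, 0, 1, 1, 1, 1
  i=2: 0, 0, 0, 0, 1, 1, 1, 2, 2, 2, 2
  i=3: 0, 0, 0, 0, 1, 1, 1, 2, 2, 2, 3
  i=4: 1, 1, 1, 1, 2, 2, 2, 3, 3, 3, 4
  i=5: 1, 1, 1, 1, 2, 3, 3, 4, 4, 4, 5
  i=6: 1, 1, 2, 2, 3, 4, 4, 5, 5, 5, 6
  i=7: 1, 1, 2, 2, 3, 4, 5, 6, 6, 6, 7
  i=8: 1, 1, 2, 3, 4, 5, 6, 7, 7, 7, 8
  i=9: 1, 1, 2, 3, 4, 5, 6, 7, 8, 8, 9
  i=10: 1, 2, 3, 4, 5, 6, 7, 8, 9, 9, 10
  i=11: 1, 2, 3, 4, 5, 6, 7, 8, 9, 10, 11

hence w(1..11) = (8, 5, 11, 1, 6, 3, 7, 4, 9, 2, 10).

Rothe diagram D(w) (27 cells), 7 SE-corners (essential conditions):

[(1, 7, 0), (3, 4, 0), (3, 7, 1), (3, 10, 2), (5, 4, 1), (7, 4, 2), (9, 2, 1)]


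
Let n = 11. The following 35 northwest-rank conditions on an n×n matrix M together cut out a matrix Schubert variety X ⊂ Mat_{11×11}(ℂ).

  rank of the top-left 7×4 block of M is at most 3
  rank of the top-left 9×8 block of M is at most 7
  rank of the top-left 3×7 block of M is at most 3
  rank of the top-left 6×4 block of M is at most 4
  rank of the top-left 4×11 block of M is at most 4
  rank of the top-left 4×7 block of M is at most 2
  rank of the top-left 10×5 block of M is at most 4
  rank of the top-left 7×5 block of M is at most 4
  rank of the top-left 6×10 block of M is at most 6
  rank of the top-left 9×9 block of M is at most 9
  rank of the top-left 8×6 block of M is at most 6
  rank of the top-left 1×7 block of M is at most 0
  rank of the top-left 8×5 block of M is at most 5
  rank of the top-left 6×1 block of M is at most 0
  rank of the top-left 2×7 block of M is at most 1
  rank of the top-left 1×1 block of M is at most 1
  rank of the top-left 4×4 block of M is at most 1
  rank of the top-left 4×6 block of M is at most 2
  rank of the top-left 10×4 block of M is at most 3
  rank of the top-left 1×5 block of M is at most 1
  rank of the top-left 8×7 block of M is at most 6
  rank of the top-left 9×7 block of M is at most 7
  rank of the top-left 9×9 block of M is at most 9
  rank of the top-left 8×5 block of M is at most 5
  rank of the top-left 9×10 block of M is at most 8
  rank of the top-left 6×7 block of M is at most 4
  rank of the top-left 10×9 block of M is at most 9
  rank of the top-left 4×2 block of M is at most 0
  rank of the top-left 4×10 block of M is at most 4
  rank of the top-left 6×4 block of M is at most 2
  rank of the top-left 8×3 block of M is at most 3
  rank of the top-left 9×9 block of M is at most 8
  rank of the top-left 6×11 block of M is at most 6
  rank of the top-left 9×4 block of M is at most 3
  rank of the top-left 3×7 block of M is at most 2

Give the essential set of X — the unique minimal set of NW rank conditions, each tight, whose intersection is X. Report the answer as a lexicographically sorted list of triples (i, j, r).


Computing R[i][j] = min implied NW-rank bound (n=11, 35 conditions):

  0 | 0 | 0 | 0 | 0 | 0 | 0 | 1 | 1 | 1 | 1
  0 | 0 | 1 | 1 | 1 | 1 | 1 | 2 | 2 | 2 | 2
  0 | 0 | 1 | 1 | 2 | 2 | 2 | 3 | 3 | 3 | 3
  0 | 0 | 1 | 1 | 2 | 2 | 2 | 3 | 4 | 4 | 4
  0 | 1 | 2 | 2 | 3 | 3 | 3 | 4 | 5 | 5 | 5
  0 | 1 | 2 | 2 | 3 | 4 | 4 | 5 | 6 | 6 | 6
  1 | 2 | 3 | 3 | 4 | 5 | 5 | 6 | 7 | 7 | 7
  1 | 2 | 3 | 3 | 4 | 5 | 6 | 7 | 8 | 8 | 8
  1 | 2 | 3 | 3 | 4 | 5 | 6 | 7 | 8 | 8 | 9
  1 | 2 | 3 | 3 | 4 | 5 | 6 | 7 | 8 | 9 | 10
  1 | 2 | 3 | 4 | 5 | 6 | 7 | 8 | 9 | 10 | 11

giving w = (8, 3, 5, 9, 2, 6, 1, 7, 11, 10, 4) via Δ²R.

ℓ(w)=24; the 8 essential cells (i,j,r):

[(1, 7, 0), (4, 2, 0), (4, 4, 1), (4, 7, 2), (6, 1, 0), (6, 4, 2), (9, 10, 8), (10, 4, 3)]


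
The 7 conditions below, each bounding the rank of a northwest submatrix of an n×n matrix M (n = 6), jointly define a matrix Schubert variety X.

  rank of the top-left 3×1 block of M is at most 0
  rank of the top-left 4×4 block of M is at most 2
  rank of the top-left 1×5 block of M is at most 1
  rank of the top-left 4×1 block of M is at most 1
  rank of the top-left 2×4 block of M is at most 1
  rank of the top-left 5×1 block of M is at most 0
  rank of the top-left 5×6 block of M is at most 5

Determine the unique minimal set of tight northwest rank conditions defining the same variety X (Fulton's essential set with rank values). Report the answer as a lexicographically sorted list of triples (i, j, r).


Rank table r_w(6×6) implied by the 7 constraints:

  0 1 1 1 1 1
  0 1 1 1 2 2
  0 1 2 2 3 3
  0 1 2 2 3 4
  0 1 2 3 4 5
  1 2 3 4 5 6

so w = (2, 5, 3, 6, 4, 1).

|D(w)|=8, |Ess(w)|=3:

[(2, 4, 1), (4, 4, 2), (5, 1, 0)]


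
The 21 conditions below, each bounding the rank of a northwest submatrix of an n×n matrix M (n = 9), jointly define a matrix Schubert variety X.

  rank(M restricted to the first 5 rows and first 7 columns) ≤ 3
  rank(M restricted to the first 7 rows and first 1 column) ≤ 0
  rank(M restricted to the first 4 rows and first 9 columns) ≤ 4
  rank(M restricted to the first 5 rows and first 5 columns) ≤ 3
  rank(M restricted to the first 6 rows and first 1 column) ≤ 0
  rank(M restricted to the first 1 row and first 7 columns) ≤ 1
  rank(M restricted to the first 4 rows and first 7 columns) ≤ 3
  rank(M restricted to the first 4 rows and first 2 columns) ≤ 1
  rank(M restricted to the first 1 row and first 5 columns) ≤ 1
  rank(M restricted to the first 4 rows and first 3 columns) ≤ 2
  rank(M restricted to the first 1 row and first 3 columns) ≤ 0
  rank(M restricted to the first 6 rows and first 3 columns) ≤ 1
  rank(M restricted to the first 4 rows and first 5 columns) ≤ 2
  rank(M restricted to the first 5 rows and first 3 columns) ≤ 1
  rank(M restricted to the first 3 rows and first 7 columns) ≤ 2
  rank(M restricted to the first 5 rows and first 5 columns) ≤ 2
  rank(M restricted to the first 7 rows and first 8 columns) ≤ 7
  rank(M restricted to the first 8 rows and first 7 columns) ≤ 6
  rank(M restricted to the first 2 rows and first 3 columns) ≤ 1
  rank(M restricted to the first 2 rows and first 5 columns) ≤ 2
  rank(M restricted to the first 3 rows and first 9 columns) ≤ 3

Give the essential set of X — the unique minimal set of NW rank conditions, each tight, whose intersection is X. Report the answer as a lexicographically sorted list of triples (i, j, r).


Rank table r_w(9×9) implied by the 21 constraints:

  row 1: 0, 0, 0, 1, 1, 1, 1, 1, 1
  row 2: 0, 1, 1, 2, 2, 2, 2, 2, 2
  row 3: 0, 1, 1, 2, 2, 2, 2, 3, 3
  row 4: 0, 1, 1, 2, 2, 3, 3, 4, 4
  row 5: 0, 1, 1, 2, 2, 3, 3, 4, 5
  row 6: 0, 1, 1, 2, 3, 4, 4, 5, 6
  row 7: 0, 1, 2, 3, 4, 5, 5, 6, 7
  row 8: 1, 2, 3, 4, 5, 6, 6, 7, 8
  row 9: 1, 2, 3, 4, 5, 6, 7, 8, 9

reading off 1-entries of Δ²R: w = (4, 2, 8, 6, 9, 5, 3, 1, 7).

ℓ(w)=19; the 6 essential cells (i,j,r):

[(1, 3, 0), (3, 7, 2), (5, 5, 2), (5, 7, 3), (6, 3, 1), (7, 1, 0)]


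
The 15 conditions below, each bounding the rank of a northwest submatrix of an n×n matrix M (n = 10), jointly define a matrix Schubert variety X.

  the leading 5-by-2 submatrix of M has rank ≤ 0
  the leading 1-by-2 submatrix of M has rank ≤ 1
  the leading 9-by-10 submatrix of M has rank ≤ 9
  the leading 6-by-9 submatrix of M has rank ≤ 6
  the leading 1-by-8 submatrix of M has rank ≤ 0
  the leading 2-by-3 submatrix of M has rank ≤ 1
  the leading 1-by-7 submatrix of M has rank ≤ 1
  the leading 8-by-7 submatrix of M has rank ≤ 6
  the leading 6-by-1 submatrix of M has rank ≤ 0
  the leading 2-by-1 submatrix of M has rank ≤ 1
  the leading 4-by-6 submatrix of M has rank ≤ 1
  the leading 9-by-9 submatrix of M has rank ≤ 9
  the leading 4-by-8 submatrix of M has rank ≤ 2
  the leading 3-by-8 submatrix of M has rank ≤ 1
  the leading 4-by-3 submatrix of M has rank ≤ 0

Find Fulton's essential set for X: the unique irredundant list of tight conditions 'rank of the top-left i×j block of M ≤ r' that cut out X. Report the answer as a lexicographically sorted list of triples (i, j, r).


Computing R[i][j] = min implied NW-rank bound (n=10, 15 conditions):

  0, 0, 0, 0, 0, 0, 0, 0, 1, 1
  0, 0, 0, 1, 1, 1, 1, 1, 2, 2
  0, 0, 0, 1, 1, 1, 1, 1, 2, 3
  0, 0, 0, 1, 1, 1, 2, 2, 3, 4
  0, 0, 1, 2, 2, 2, 3, 3, 4, 5
  0, 1, 2, 3, 3, 3, 4, 4, 5, 6
  1, 2, 3, 4, 4, 4, 5, 5, 6, 7
  1, 2, 3, 4, 5, 5, 6, 6, 7, 8
  1, 2, 3, 4, 5, 6, 7, 7, 8, 9
  1, 2, 3, 4, 5, 6, 7, 8, 9, 10

the unique w with this rank table is (9, 4, 10, 7, 3, 2, 1, 5, 6, 8).

|D(w)|=26, |Ess(w)|=6:

[(1, 8, 0), (3, 8, 1), (4, 3, 0), (4, 6, 1), (5, 2, 0), (6, 1, 0)]


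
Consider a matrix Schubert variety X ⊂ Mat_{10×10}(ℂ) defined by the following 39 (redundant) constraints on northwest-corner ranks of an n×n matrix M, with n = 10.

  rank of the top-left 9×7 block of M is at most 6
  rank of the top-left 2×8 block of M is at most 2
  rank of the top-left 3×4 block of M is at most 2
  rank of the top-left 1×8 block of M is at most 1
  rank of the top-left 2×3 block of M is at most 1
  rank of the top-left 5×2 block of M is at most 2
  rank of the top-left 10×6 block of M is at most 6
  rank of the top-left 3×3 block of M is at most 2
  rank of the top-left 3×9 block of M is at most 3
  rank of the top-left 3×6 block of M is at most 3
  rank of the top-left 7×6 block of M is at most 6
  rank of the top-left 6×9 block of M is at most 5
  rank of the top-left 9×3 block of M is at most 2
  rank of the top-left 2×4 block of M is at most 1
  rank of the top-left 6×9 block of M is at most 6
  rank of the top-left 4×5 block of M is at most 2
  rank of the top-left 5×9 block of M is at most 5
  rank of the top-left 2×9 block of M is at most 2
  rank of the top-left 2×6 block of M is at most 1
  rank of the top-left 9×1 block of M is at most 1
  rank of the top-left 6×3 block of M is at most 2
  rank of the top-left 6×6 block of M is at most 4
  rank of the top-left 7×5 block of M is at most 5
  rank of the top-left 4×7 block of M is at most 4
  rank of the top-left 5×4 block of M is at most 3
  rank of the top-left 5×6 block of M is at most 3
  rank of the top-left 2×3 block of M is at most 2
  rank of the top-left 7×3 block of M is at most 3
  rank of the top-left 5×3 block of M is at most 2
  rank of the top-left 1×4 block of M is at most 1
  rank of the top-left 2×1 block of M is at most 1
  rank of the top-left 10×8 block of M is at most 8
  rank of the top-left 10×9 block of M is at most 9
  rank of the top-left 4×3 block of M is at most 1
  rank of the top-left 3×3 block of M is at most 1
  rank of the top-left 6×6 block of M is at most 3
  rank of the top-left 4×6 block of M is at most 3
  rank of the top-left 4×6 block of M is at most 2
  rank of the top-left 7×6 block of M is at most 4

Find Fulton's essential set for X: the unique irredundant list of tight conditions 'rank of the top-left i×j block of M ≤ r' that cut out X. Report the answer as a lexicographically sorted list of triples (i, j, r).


Reconstructing r_w from the 39 given conditions:

  i=1: 1 | 1 | 1 | 1 | 1 | 1 | 1 | 1 | 1 | 1
  i=2: 1 | 1 | 1 | 1 | 1 | 1 | 2 | 2 | 2 | 2
  i=3: 1 | 1 | 1 | 2 | 2 | 2 | 3 | 3 | 3 | 3
  i=4: 1 | 1 | 1 | 2 | 2 | 2 | 3 | 4 | 4 | 4
  i=5: 1 | 2 | 2 | 3 | 3 | 3 | 4 | 5 | 5 | 5
  i=6: 1 | 2 | 2 | 3 | 3 | 3 | 4 | 5 | 5 | 6
  i=7: 1 | 2 | 2 | 3 | 4 | 4 | 5 | 6 | 6 | 7
  i=8: 1 | 2 | 2 | 3 | 4 | 5 | 6 | 7 | 7 | 8
  i=9: 1 | 2 | 2 | 3 | 4 | 5 | 6 | 7 | 8 | 9
  i=10: 1 | 2 | 3 | 4 | 5 | 6 | 7 | 8 | 9 | 10

giving w = (1, 7, 4, 8, 2, 10, 5, 6, 9, 3) via Δ²R.

Fulton essential set (6 of the 18 Rothe cells):

[(2, 6, 1), (4, 3, 1), (4, 6, 2), (6, 6, 3), (6, 9, 5), (9, 3, 2)]


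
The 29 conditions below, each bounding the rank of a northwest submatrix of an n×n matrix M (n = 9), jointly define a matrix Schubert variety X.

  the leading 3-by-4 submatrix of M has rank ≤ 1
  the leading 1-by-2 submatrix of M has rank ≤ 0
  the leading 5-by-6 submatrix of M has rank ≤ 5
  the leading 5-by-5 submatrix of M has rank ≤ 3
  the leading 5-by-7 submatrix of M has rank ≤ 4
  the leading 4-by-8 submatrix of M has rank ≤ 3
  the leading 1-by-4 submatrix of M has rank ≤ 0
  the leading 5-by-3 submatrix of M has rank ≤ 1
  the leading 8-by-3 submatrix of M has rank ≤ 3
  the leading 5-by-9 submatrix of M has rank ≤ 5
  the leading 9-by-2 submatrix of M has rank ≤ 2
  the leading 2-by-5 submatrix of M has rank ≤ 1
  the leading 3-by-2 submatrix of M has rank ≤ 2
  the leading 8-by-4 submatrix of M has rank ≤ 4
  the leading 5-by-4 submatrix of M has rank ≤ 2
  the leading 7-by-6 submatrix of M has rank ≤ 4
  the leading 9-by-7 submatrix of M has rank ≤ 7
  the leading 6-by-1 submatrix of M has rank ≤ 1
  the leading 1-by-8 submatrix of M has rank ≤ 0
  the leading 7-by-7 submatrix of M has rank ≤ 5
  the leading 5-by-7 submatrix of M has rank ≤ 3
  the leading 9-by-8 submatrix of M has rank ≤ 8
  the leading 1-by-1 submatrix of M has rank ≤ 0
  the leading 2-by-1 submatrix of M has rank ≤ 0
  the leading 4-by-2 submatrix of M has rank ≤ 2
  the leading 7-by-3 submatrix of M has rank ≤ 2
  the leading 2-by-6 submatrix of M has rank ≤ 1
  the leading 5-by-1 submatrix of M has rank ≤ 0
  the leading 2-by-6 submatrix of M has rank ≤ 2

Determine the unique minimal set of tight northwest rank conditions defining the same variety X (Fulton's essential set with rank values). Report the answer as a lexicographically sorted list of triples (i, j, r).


Propagating the 29 rank bounds to every northwest block:

  0 0 0 0 0 0 0 0 1
  0 1 1 1 1 1 1 1 2
  0 1 1 1 2 2 2 2 3
  0 1 1 2 3 3 3 3 4
  0 1 1 2 3 3 3 4 5
  1 2 2 3 4 4 4 5 6
  1 2 2 3 4 4 5 6 7
  1 2 3 4 5 5 6 7 8
  1 2 3 4 5 6 7 8 9

hence w(1..9) = (9, 2, 5, 4, 8, 1, 7, 3, 6).

7 SE-corners of the 20-cell Rothe diagram give Ess(w):

[(1, 8, 0), (3, 4, 1), (5, 1, 0), (5, 3, 1), (5, 7, 3), (7, 3, 2), (7, 6, 4)]


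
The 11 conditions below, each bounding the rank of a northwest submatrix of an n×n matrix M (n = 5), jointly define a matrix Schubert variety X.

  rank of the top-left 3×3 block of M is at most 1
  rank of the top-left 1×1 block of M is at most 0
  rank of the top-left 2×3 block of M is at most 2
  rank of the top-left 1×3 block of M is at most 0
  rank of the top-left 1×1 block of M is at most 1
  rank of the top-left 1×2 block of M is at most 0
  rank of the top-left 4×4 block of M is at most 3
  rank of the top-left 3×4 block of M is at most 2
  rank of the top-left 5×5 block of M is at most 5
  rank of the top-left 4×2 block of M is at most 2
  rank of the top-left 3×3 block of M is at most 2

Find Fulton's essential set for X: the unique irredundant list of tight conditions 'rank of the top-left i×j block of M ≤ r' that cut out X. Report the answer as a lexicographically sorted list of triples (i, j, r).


Propagating the 11 rank bounds to every northwest block:

  i=1: 0 0 0 1 1
  i=2: 1 1 1 2 2
  i=3: 1 1 1 2 3
  i=4: 1 2 2 3 4
  i=5: 1 2 3 4 5

so w = (4, 1, 5, 2, 3).

ℓ(w)=5; the 2 essential cells (i,j,r):

[(1, 3, 0), (3, 3, 1)]


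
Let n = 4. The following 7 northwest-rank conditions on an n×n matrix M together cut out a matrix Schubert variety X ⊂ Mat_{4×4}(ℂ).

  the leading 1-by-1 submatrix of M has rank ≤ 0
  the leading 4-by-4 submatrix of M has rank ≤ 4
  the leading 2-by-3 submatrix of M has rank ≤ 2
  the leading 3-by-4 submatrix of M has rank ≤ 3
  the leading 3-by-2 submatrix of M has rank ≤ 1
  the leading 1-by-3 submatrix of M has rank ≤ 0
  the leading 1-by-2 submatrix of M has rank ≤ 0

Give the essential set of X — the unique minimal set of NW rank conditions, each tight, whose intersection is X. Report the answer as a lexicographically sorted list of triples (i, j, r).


Computing R[i][j] = min implied NW-rank bound (n=4, 7 conditions):

  i=1: 0 | 0 | 0 | 1
  i=2: 1 | 1 | 1 | 2
  i=3: 1 | 1 | 2 | 3
  i=4: 1 | 2 | 3 | 4

second differences of R give the permutation w = (4, 1, 3, 2).

D(w) has 4 cells with 2 SE-corners; essential set:

[(1, 3, 0), (3, 2, 1)]


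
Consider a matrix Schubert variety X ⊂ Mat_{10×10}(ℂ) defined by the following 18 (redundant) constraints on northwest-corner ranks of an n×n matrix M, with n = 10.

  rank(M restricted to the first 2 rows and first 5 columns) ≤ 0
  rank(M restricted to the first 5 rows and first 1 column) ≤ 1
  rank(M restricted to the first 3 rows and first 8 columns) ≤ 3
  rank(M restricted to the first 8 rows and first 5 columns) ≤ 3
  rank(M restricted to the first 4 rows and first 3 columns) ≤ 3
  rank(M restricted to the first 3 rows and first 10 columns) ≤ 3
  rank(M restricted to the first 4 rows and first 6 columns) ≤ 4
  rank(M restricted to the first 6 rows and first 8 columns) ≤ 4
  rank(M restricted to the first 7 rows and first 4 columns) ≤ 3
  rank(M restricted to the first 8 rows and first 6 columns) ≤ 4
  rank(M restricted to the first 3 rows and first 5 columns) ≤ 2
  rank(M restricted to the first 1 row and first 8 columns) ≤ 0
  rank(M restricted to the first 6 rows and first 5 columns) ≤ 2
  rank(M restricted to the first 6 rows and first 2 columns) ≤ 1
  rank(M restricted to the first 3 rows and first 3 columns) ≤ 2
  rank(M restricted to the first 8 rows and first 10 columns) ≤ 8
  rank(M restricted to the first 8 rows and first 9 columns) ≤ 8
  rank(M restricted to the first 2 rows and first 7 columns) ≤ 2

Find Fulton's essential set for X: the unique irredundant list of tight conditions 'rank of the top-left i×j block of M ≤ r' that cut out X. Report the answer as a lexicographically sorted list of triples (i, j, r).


Recovering R(i,j) via the rank-extension bound from the 18 conditions:

  R[1]: 0  0  0  0  0  0  0  0  1  1
  R[2]: 0  0  0  0  0  1  1  1  2  2
  R[3]: 1  1  1  1  1  2  2  2  3  3
  R[4]: 1  1  2  2  2  3  3  3  4  4
  R[5]: 1  1  2  2  2  3  4  4  5  5
  R[6]: 1  1  2  2  2  3  4  4  5  6
  R[7]: 1  2  3  3  3  4  5  5  6  7
  R[8]: 1  2  3  3  3  4  5  6  7  8
  R[9]: 1  2  3  4  4  5  6  7  8  9
  R[10]: 1  2  3  4  5  6  7  8  9  10

the unique w with this rank table is (9, 6, 1, 3, 7, 10, 2, 8, 4, 5).

6 SE-corners of the 23-cell Rothe diagram give Ess(w):

[(1, 8, 0), (2, 5, 0), (6, 2, 1), (6, 5, 2), (6, 8, 4), (8, 5, 3)]


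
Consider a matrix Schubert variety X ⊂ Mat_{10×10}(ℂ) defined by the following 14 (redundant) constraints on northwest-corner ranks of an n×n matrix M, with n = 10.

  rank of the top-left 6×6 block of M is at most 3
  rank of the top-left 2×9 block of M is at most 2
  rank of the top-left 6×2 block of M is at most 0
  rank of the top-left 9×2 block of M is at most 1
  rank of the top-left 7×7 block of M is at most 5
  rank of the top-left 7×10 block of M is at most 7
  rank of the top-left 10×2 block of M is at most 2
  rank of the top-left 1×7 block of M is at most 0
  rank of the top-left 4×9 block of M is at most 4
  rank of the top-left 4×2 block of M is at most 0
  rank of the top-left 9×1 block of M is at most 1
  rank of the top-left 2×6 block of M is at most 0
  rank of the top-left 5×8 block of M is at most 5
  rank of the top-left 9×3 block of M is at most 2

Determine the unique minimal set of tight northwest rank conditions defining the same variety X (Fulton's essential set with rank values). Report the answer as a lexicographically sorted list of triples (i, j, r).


Computing R[i][j] = min implied NW-rank bound (n=10, 14 conditions):

  row 1: 0 | 0 | 0 | 0 | 0 | 0 | 0 | 1 | 1 | 1
  row 2: 0 | 0 | 0 | 0 | 0 | 0 | 1 | 2 | 2 | 2
  row 3: 0 | 0 | 1 | 1 | 1 | 1 | 2 | 3 | 3 | 3
  row 4: 0 | 0 | 1 | 2 | 2 | 2 | 3 | 4 | 4 | 4
  row 5: 0 | 0 | 1 | 2 | 3 | 3 | 4 | 5 | 5 | 5
  row 6: 0 | 0 | 1 | 2 | 3 | 3 | 4 | 5 | 6 | 6
  row 7: 1 | 1 | 2 | 3 | 4 | 4 | 5 | 6 | 7 | 7
  row 8: 1 | 1 | 2 | 3 | 4 | 5 | 6 | 7 | 8 | 8
  row 9: 1 | 1 | 2 | 3 | 4 | 5 | 6 | 7 | 8 | 9
  row 10: 1 | 2 | 3 | 4 | 5 | 6 | 7 | 8 | 9 | 10

giving w = (8, 7, 3, 4, 5, 9, 1, 6, 10, 2) via Δ²R.

ℓ(w)=24; the 5 essential cells (i,j,r):

[(1, 7, 0), (2, 6, 0), (6, 2, 0), (6, 6, 3), (9, 2, 1)]


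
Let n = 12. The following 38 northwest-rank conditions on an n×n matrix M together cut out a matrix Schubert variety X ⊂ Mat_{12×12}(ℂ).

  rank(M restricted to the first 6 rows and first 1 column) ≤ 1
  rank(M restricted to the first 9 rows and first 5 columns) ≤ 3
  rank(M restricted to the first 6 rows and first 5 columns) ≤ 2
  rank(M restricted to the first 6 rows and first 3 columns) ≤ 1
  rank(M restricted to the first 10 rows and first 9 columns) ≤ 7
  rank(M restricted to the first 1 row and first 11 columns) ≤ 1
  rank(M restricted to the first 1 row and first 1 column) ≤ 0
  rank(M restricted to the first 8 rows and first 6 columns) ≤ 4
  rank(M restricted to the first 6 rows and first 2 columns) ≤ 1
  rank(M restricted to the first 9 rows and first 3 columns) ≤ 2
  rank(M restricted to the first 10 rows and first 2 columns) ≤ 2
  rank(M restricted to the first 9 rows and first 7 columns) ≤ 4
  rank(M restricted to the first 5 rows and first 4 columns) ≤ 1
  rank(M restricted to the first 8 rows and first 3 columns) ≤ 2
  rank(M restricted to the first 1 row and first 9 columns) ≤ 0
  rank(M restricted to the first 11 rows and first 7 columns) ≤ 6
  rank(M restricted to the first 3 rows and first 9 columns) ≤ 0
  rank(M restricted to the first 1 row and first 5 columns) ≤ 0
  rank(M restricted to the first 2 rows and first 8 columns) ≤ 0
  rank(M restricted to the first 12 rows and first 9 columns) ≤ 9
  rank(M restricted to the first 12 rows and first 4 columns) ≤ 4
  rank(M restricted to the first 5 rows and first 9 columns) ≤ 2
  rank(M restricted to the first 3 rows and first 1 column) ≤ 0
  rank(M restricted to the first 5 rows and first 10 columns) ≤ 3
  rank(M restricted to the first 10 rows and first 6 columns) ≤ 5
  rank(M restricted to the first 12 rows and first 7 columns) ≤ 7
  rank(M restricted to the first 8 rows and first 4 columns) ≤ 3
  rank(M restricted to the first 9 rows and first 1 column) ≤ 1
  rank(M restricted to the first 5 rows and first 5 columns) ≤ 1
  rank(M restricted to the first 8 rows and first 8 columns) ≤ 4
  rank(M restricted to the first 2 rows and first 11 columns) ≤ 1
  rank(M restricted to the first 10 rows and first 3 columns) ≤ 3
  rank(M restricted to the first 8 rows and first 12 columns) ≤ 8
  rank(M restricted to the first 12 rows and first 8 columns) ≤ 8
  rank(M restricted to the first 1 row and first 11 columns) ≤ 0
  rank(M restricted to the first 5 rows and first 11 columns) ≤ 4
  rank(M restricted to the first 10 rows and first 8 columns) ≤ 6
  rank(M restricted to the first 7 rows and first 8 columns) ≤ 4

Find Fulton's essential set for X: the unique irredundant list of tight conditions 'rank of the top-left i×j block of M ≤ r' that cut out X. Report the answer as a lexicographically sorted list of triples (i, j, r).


Propagating the 38 rank bounds to every northwest block:

  row 1: 0  0  0  0  0  0  0  0  0  0  0  1
  row 2: 0  0  0  0  0  0  0  0  0  1  1  2
  row 3: 0  0  0  0  0  0  0  0  0  1  2  3
  row 4: 1  1  1  1  1  1  1  1  1  2  3  4
  row 5: 1  1  1  1  1  2  2  2  2  3  4  5
  row 6: 1  1  1  2  2  3  3  3  3  4  5  6
  row 7: 1  2  2  3  3  4  4  4  4  5  6  7
  row 8: 1  2  2  3  3  4  4  4  5  6  7  8
  row 9: 1  2  2  3  3  4  4  5  6  7  8  9
  row 10: 1  2  3  4  4  5  5  6  7  8  9  10
  row 11: 1  2  3  4  5  6  6  7  8  9  10  11
  row 12: 1  2  3  4  5  6  7  8  9  10  11  12

giving w = (12, 10, 11, 1, 6, 4, 2, 9, 8, 3, 5, 7) via Δ²R.

ℓ(w)=42; the 8 essential cells (i,j,r):

[(1, 11, 0), (3, 9, 0), (5, 5, 1), (6, 3, 1), (8, 8, 4), (9, 3, 2), (9, 5, 3), (9, 7, 4)]


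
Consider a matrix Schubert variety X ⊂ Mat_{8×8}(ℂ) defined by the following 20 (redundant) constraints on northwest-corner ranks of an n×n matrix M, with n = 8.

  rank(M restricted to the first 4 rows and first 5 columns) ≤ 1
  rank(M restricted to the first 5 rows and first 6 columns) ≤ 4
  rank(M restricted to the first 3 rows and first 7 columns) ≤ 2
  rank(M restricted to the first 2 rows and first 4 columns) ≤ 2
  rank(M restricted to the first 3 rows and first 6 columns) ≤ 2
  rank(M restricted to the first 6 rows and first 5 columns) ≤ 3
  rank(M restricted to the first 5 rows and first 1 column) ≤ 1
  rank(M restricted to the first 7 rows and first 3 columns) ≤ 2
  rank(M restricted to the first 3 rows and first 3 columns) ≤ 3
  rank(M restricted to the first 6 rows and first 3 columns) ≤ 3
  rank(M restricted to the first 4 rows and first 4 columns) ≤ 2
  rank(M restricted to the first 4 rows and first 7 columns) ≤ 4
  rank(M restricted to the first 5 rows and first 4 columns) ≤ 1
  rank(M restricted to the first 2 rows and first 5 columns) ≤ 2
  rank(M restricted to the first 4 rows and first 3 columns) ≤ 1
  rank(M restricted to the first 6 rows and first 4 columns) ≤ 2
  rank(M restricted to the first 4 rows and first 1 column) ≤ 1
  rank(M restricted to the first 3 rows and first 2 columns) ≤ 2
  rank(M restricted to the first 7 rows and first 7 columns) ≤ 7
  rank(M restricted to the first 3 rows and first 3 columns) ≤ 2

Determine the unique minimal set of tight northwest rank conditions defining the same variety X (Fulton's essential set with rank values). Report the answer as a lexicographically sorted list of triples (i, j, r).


Rank table r_w(8×8) implied by the 20 constraints:

  R[1]: 1 | 1 | 1 | 1 | 1 | 1 | 1 | 1
  R[2]: 1 | 1 | 1 | 1 | 1 | 2 | 2 | 2
  R[3]: 1 | 1 | 1 | 1 | 1 | 2 | 2 | 3
  R[4]: 1 | 1 | 1 | 1 | 1 | 2 | 3 | 4
  R[5]: 1 | 1 | 1 | 1 | 2 | 3 | 4 | 5
  R[6]: 1 | 2 | 2 | 2 | 3 | 4 | 5 | 6
  R[7]: 1 | 2 | 2 | 3 | 4 | 5 | 6 | 7
  R[8]: 1 | 2 | 3 | 4 | 5 | 6 | 7 | 8

second differences of R give the permutation w = (1, 6, 8, 7, 5, 2, 4, 3).

ℓ(w)=17; the 4 essential cells (i,j,r):

[(3, 7, 2), (4, 5, 1), (5, 4, 1), (7, 3, 2)]


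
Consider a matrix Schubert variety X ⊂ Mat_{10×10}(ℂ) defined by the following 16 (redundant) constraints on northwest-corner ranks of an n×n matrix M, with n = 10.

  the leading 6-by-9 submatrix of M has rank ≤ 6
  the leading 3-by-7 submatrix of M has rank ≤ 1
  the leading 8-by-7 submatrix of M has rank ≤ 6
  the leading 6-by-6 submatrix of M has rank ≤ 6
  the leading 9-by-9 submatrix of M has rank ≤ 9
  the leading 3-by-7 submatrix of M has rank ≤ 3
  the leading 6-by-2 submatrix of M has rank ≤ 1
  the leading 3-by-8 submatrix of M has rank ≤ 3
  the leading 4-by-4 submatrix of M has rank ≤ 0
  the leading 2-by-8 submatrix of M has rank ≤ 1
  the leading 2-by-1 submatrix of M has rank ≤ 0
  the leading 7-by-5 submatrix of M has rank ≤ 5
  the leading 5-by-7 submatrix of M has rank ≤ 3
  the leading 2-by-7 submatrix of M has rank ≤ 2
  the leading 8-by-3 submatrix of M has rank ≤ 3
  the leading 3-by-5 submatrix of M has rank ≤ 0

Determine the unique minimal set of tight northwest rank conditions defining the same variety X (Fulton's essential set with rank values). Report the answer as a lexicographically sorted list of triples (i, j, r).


Rank table r_w(10×10) implied by the 16 constraints:

  R[1]: 0  0  0  0  0  1  1  1  1  1
  R[2]: 0  0  0  0  0  1  1  1  2  2
  R[3]: 0  0  0  0  0  1  1  2  3  3
  R[4]: 0  0  0  0  1  2  2  3  4  4
  R[5]: 1  1  1  1  2  3  3  4  5  5
  R[6]: 1  1  2  2  3  4  4  5  6  6
  R[7]: 1  2  3  3  4  5  5  6  7  7
  R[8]: 1  2  3  4  5  6  6  7  8  8
  R[9]: 1  2  3  4  5  6  7  8  9  9
  R[10]: 1  2  3  4  5  6  7  8  9  10

the unique w with this rank table is (6, 9, 8, 5, 1, 3, 2, 4, 7, 10).

5 SE-corners of the 23-cell Rothe diagram give Ess(w):

[(2, 8, 1), (3, 5, 0), (3, 7, 1), (4, 4, 0), (6, 2, 1)]


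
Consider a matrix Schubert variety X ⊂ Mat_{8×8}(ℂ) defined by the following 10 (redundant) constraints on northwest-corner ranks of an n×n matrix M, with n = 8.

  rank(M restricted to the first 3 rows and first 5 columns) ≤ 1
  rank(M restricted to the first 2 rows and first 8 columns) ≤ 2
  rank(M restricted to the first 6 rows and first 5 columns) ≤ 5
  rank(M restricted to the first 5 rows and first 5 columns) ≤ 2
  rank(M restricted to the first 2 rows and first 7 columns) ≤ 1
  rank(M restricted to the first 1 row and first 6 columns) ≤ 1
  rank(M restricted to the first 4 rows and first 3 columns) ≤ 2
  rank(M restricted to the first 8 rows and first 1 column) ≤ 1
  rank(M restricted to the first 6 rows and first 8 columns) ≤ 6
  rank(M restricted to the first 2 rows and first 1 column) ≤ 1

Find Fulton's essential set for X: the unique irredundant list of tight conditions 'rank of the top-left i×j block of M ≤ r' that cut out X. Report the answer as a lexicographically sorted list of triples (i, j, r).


The tightest implied rank at each (i,j), from the 10 conditions:

  1 | 1 | 1 | 1 | 1 | 1 | 1 | 1
  1 | 1 | 1 | 1 | 1 | 1 | 1 | 2
  1 | 1 | 1 | 1 | 1 | 2 | 2 | 3
  1 | 2 | 2 | 2 | 2 | 3 | 3 | 4
  1 | 2 | 2 | 2 | 2 | 3 | 4 | 5
  1 | 2 | 3 | 3 | 3 | 4 | 5 | 6
  1 | 2 | 3 | 4 | 4 | 5 | 6 | 7
  1 | 2 | 3 | 4 | 5 | 6 | 7 | 8

the unique w with this rank table is (1, 8, 6, 2, 7, 3, 4, 5).

3 SE-corners of the 13-cell Rothe diagram give Ess(w):

[(2, 7, 1), (3, 5, 1), (5, 5, 2)]


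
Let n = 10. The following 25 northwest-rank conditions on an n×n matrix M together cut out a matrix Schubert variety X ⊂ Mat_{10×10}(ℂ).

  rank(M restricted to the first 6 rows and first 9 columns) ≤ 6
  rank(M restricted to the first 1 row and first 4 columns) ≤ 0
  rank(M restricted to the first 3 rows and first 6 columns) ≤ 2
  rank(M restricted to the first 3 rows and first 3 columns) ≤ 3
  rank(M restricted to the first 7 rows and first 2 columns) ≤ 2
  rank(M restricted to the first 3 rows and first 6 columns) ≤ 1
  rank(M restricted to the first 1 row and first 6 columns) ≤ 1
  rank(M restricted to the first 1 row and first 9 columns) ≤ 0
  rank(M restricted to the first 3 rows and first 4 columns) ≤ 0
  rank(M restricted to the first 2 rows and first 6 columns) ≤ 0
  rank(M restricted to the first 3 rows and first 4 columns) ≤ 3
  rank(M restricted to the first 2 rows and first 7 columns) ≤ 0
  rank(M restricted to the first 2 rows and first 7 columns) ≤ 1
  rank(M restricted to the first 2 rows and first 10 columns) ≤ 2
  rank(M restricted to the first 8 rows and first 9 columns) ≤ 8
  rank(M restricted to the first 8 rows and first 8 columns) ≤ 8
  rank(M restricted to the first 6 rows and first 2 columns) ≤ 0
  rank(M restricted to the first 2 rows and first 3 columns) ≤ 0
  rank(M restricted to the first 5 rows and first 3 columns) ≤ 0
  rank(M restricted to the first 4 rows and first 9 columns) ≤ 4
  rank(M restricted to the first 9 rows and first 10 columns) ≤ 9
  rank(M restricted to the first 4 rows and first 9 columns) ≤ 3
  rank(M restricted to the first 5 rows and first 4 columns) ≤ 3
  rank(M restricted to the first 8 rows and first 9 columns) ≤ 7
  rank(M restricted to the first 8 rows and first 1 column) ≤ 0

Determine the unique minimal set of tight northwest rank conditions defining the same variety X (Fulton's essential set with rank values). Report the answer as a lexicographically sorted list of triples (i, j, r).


Propagating the 25 rank bounds to every northwest block:

  row 1: 0  0  0  0  0  0  0  0  0  1
  row 2: 0  0  0  0  0  0  0  1  1  2
  row 3: 0  0  0  0  1  1  1  2  2  3
  row 4: 0  0  0  1  2  2  2  3  3  4
  row 5: 0  0  0  1  2  3  3  4  4  5
  row 6: 0  0  1  2  3  4  4  5  5  6
  row 7: 0  1  2  3  4  5  5  6  6  7
  row 8: 0  1  2  3  4  5  6  7  7  8
  row 9: 1  2  3  4  5  6  7  8  8  9
  row 10: 1  2  3  4  5  6  7  8  9  10

giving w = (10, 8, 5, 4, 6, 3, 2, 7, 1, 9) via Δ²R.

ℓ(w)=30; the 6 essential cells (i,j,r):

[(1, 9, 0), (2, 7, 0), (3, 4, 0), (5, 3, 0), (6, 2, 0), (8, 1, 0)]
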